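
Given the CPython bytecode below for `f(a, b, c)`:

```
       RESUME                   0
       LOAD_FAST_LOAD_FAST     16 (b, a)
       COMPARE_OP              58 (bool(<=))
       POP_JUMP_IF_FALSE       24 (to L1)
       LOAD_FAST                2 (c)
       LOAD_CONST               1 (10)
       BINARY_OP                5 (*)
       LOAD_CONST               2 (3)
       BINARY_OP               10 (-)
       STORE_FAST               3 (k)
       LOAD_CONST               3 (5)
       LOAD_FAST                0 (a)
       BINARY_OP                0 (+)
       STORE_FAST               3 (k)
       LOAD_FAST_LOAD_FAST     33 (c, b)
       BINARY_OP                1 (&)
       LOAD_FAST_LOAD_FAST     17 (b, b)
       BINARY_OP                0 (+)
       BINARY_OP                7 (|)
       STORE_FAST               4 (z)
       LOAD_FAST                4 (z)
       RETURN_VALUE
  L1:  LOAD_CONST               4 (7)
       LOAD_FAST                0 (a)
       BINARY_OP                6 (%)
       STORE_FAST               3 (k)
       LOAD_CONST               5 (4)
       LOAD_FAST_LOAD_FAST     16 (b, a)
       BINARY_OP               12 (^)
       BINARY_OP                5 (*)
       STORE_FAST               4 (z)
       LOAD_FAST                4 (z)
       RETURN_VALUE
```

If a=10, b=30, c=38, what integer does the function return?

LOAD_FAST_LOAD_FAST b,a → push 30,10. Stack: [30, 10]
COMPARE_OP bool(<=) → 30 vs 10 = False. Stack: [False]
POP_JUMP_IF_FALSE → pop False; jump. Stack: []
LOAD_CONST → push 7. Stack: [7]
LOAD_FAST a → push 10. Stack: [7, 10]
BINARY_OP % → 7 % 10 = 7. Stack: [7]
STORE_FAST k → k=7. Stack: []
LOAD_CONST → push 4. Stack: [4]
LOAD_FAST_LOAD_FAST b,a → push 30,10. Stack: [4, 30, 10]
BINARY_OP ^ → 30 ^ 10 = 20. Stack: [4, 20]
BINARY_OP * → 4 * 20 = 80. Stack: [80]
STORE_FAST z → z=80. Stack: []
LOAD_FAST z → push 80. Stack: [80]
RETURN_VALUE → return 80.

80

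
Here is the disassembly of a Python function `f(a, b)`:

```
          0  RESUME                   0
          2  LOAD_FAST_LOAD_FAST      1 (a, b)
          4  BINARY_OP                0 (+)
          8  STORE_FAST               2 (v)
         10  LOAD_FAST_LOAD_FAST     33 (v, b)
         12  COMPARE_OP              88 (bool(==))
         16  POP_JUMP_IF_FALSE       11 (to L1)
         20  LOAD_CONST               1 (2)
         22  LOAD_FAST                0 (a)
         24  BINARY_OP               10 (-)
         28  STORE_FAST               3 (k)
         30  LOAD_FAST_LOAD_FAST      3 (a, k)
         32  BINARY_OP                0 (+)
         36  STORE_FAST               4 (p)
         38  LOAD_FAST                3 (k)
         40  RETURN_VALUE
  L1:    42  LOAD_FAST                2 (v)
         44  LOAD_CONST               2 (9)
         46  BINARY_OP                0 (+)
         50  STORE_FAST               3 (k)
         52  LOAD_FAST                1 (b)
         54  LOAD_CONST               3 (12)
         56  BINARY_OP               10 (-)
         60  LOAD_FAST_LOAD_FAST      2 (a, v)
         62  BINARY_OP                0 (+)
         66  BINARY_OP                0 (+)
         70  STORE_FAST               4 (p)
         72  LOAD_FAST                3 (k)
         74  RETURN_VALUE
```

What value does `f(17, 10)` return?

36

LOAD_FAST_LOAD_FAST a,b → push 17,10. Stack: [17, 10]
BINARY_OP + → 17 + 10 = 27. Stack: [27]
STORE_FAST v → v=27. Stack: []
LOAD_FAST_LOAD_FAST v,b → push 27,10. Stack: [27, 10]
COMPARE_OP bool(==) → 27 vs 10 = False. Stack: [False]
POP_JUMP_IF_FALSE → pop False; jump. Stack: []
LOAD_FAST v → push 27. Stack: [27]
LOAD_CONST → push 9. Stack: [27, 9]
BINARY_OP + → 27 + 9 = 36. Stack: [36]
STORE_FAST k → k=36. Stack: []
LOAD_FAST b → push 10. Stack: [10]
LOAD_CONST → push 12. Stack: [10, 12]
BINARY_OP - → 10 - 12 = -2. Stack: [-2]
LOAD_FAST_LOAD_FAST a,v → push 17,27. Stack: [-2, 17, 27]
BINARY_OP + → 17 + 27 = 44. Stack: [-2, 44]
BINARY_OP + → -2 + 44 = 42. Stack: [42]
STORE_FAST p → p=42. Stack: []
LOAD_FAST k → push 36. Stack: [36]
RETURN_VALUE → return 36.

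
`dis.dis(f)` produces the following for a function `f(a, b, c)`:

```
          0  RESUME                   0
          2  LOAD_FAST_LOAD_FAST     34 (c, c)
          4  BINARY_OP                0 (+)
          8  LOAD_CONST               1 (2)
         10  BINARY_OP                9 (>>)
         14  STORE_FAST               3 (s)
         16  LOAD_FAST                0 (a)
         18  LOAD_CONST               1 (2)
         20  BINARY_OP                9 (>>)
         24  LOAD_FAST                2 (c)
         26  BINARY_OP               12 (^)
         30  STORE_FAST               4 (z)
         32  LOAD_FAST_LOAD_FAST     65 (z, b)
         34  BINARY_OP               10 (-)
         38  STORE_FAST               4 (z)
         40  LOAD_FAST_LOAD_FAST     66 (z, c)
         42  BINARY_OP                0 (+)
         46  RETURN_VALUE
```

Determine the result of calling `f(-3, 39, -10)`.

LOAD_FAST_LOAD_FAST c,c → push -10,-10. Stack: [-10, -10]
BINARY_OP + → -10 + -10 = -20. Stack: [-20]
LOAD_CONST → push 2. Stack: [-20, 2]
BINARY_OP >> → -20 >> 2 = -5. Stack: [-5]
STORE_FAST s → s=-5. Stack: []
LOAD_FAST a → push -3. Stack: [-3]
LOAD_CONST → push 2. Stack: [-3, 2]
BINARY_OP >> → -3 >> 2 = -1. Stack: [-1]
LOAD_FAST c → push -10. Stack: [-1, -10]
BINARY_OP ^ → -1 ^ -10 = 9. Stack: [9]
STORE_FAST z → z=9. Stack: []
LOAD_FAST_LOAD_FAST z,b → push 9,39. Stack: [9, 39]
BINARY_OP - → 9 - 39 = -30. Stack: [-30]
STORE_FAST z → z=-30. Stack: []
LOAD_FAST_LOAD_FAST z,c → push -30,-10. Stack: [-30, -10]
BINARY_OP + → -30 + -10 = -40. Stack: [-40]
RETURN_VALUE → return -40.

-40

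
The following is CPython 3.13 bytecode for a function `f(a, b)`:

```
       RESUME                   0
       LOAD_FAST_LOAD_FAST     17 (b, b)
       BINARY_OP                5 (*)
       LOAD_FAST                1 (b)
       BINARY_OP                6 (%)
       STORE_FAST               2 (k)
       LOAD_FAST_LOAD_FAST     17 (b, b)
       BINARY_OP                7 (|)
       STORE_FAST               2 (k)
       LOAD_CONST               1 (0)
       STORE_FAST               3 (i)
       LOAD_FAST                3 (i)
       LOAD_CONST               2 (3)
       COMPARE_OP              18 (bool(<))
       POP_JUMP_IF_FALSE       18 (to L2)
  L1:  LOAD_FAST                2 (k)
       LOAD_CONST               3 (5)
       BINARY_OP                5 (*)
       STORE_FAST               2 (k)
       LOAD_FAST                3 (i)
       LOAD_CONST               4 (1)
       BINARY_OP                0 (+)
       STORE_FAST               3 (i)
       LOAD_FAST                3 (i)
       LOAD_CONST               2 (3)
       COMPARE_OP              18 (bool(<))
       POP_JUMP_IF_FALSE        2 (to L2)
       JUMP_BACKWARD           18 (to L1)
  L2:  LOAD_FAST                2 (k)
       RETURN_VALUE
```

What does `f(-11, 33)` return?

LOAD_FAST_LOAD_FAST b,b → push 33,33. Stack: [33, 33]
BINARY_OP * → 33 * 33 = 1089. Stack: [1089]
LOAD_FAST b → push 33. Stack: [1089, 33]
BINARY_OP % → 1089 % 33 = 0. Stack: [0]
STORE_FAST k → k=0. Stack: []
LOAD_FAST_LOAD_FAST b,b → push 33,33. Stack: [33, 33]
BINARY_OP | → 33 | 33 = 33. Stack: [33]
STORE_FAST k → k=33. Stack: []
LOAD_CONST → push 0. Stack: [0]
STORE_FAST i → i=0. Stack: []
LOAD_FAST i → push 0. Stack: [0]
LOAD_CONST → push 3. Stack: [0, 3]
COMPARE_OP bool(<) → 0 vs 3 = True. Stack: [True]
POP_JUMP_IF_FALSE → pop True; no jump. Stack: []
LOAD_FAST k → push 33. Stack: [33]
LOAD_CONST → push 5. Stack: [33, 5]
BINARY_OP * → 33 * 5 = 165. Stack: [165]
STORE_FAST k → k=165. Stack: []
LOAD_FAST i → push 0. Stack: [0]
LOAD_CONST → push 1. Stack: [0, 1]
BINARY_OP + → 0 + 1 = 1. Stack: [1]
STORE_FAST i → i=1. Stack: []
LOAD_FAST i → push 1. Stack: [1]
LOAD_CONST → push 3. Stack: [1, 3]
COMPARE_OP bool(<) → 1 vs 3 = True. Stack: [True]
POP_JUMP_IF_FALSE → pop True; no jump. Stack: []
LOAD_FAST k → push 165. Stack: [165]
LOAD_CONST → push 5. Stack: [165, 5]
BINARY_OP * → 165 * 5 = 825. Stack: [825]
STORE_FAST k → k=825. Stack: []
LOAD_FAST i → push 1. Stack: [1]
LOAD_CONST → push 1. Stack: [1, 1]
BINARY_OP + → 1 + 1 = 2. Stack: [2]
STORE_FAST i → i=2. Stack: []
LOAD_FAST i → push 2. Stack: [2]
LOAD_CONST → push 3. Stack: [2, 3]
COMPARE_OP bool(<) → 2 vs 3 = True. Stack: [True]
POP_JUMP_IF_FALSE → pop True; no jump. Stack: []
LOAD_FAST k → push 825. Stack: [825]
LOAD_CONST → push 5. Stack: [825, 5]
BINARY_OP * → 825 * 5 = 4125. Stack: [4125]
STORE_FAST k → k=4125. Stack: []
LOAD_FAST i → push 2. Stack: [2]
LOAD_CONST → push 1. Stack: [2, 1]
BINARY_OP + → 2 + 1 = 3. Stack: [3]
STORE_FAST i → i=3. Stack: []
LOAD_FAST i → push 3. Stack: [3]
LOAD_CONST → push 3. Stack: [3, 3]
COMPARE_OP bool(<) → 3 vs 3 = False. Stack: [False]
POP_JUMP_IF_FALSE → pop False; jump. Stack: []
LOAD_FAST k → push 4125. Stack: [4125]
RETURN_VALUE → return 4125.

4125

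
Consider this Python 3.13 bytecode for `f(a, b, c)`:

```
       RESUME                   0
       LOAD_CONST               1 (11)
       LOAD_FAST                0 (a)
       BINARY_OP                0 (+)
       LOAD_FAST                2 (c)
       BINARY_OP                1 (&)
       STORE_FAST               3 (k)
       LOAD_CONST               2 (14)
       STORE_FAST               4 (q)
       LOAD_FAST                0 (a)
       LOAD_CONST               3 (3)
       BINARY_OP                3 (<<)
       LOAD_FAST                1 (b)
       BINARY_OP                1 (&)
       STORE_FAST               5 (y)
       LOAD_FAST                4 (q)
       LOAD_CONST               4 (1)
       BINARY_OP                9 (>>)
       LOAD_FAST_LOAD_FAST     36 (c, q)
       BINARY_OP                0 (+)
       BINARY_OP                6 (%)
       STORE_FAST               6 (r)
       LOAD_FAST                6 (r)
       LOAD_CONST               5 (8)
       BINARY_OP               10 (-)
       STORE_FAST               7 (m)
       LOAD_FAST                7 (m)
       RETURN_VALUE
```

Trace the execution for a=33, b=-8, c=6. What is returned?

LOAD_CONST → push 11. Stack: [11]
LOAD_FAST a → push 33. Stack: [11, 33]
BINARY_OP + → 11 + 33 = 44. Stack: [44]
LOAD_FAST c → push 6. Stack: [44, 6]
BINARY_OP & → 44 & 6 = 4. Stack: [4]
STORE_FAST k → k=4. Stack: []
LOAD_CONST → push 14. Stack: [14]
STORE_FAST q → q=14. Stack: []
LOAD_FAST a → push 33. Stack: [33]
LOAD_CONST → push 3. Stack: [33, 3]
BINARY_OP << → 33 << 3 = 264. Stack: [264]
LOAD_FAST b → push -8. Stack: [264, -8]
BINARY_OP & → 264 & -8 = 264. Stack: [264]
STORE_FAST y → y=264. Stack: []
LOAD_FAST q → push 14. Stack: [14]
LOAD_CONST → push 1. Stack: [14, 1]
BINARY_OP >> → 14 >> 1 = 7. Stack: [7]
LOAD_FAST_LOAD_FAST c,q → push 6,14. Stack: [7, 6, 14]
BINARY_OP + → 6 + 14 = 20. Stack: [7, 20]
BINARY_OP % → 7 % 20 = 7. Stack: [7]
STORE_FAST r → r=7. Stack: []
LOAD_FAST r → push 7. Stack: [7]
LOAD_CONST → push 8. Stack: [7, 8]
BINARY_OP - → 7 - 8 = -1. Stack: [-1]
STORE_FAST m → m=-1. Stack: []
LOAD_FAST m → push -1. Stack: [-1]
RETURN_VALUE → return -1.

-1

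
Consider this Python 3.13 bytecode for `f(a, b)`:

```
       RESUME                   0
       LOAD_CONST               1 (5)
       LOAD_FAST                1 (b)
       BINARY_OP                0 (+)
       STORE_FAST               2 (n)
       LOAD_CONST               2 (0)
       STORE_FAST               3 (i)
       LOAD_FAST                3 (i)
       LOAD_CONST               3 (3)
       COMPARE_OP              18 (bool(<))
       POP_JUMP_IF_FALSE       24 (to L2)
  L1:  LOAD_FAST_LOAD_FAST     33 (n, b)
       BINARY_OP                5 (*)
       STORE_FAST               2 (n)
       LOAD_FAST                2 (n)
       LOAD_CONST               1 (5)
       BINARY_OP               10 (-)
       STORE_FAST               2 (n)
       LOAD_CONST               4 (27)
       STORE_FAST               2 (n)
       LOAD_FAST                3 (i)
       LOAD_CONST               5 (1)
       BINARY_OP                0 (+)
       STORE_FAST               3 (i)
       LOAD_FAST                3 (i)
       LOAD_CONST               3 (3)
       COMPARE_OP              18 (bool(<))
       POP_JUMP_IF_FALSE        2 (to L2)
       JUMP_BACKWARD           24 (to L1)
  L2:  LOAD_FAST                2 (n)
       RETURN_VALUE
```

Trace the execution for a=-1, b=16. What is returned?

LOAD_CONST → push 5. Stack: [5]
LOAD_FAST b → push 16. Stack: [5, 16]
BINARY_OP + → 5 + 16 = 21. Stack: [21]
STORE_FAST n → n=21. Stack: []
LOAD_CONST → push 0. Stack: [0]
STORE_FAST i → i=0. Stack: []
LOAD_FAST i → push 0. Stack: [0]
LOAD_CONST → push 3. Stack: [0, 3]
COMPARE_OP bool(<) → 0 vs 3 = True. Stack: [True]
POP_JUMP_IF_FALSE → pop True; no jump. Stack: []
LOAD_FAST_LOAD_FAST n,b → push 21,16. Stack: [21, 16]
BINARY_OP * → 21 * 16 = 336. Stack: [336]
STORE_FAST n → n=336. Stack: []
LOAD_FAST n → push 336. Stack: [336]
LOAD_CONST → push 5. Stack: [336, 5]
BINARY_OP - → 336 - 5 = 331. Stack: [331]
STORE_FAST n → n=331. Stack: []
LOAD_CONST → push 27. Stack: [27]
STORE_FAST n → n=27. Stack: []
LOAD_FAST i → push 0. Stack: [0]
LOAD_CONST → push 1. Stack: [0, 1]
BINARY_OP + → 0 + 1 = 1. Stack: [1]
STORE_FAST i → i=1. Stack: []
LOAD_FAST i → push 1. Stack: [1]
LOAD_CONST → push 3. Stack: [1, 3]
COMPARE_OP bool(<) → 1 vs 3 = True. Stack: [True]
POP_JUMP_IF_FALSE → pop True; no jump. Stack: []
LOAD_FAST_LOAD_FAST n,b → push 27,16. Stack: [27, 16]
BINARY_OP * → 27 * 16 = 432. Stack: [432]
STORE_FAST n → n=432. Stack: []
LOAD_FAST n → push 432. Stack: [432]
LOAD_CONST → push 5. Stack: [432, 5]
BINARY_OP - → 432 - 5 = 427. Stack: [427]
STORE_FAST n → n=427. Stack: []
LOAD_CONST → push 27. Stack: [27]
STORE_FAST n → n=27. Stack: []
LOAD_FAST i → push 1. Stack: [1]
LOAD_CONST → push 1. Stack: [1, 1]
BINARY_OP + → 1 + 1 = 2. Stack: [2]
STORE_FAST i → i=2. Stack: []
LOAD_FAST i → push 2. Stack: [2]
LOAD_CONST → push 3. Stack: [2, 3]
COMPARE_OP bool(<) → 2 vs 3 = True. Stack: [True]
POP_JUMP_IF_FALSE → pop True; no jump. Stack: []
LOAD_FAST_LOAD_FAST n,b → push 27,16. Stack: [27, 16]
BINARY_OP * → 27 * 16 = 432. Stack: [432]
STORE_FAST n → n=432. Stack: []
LOAD_FAST n → push 432. Stack: [432]
LOAD_CONST → push 5. Stack: [432, 5]
BINARY_OP - → 432 - 5 = 427. Stack: [427]
STORE_FAST n → n=427. Stack: []
LOAD_CONST → push 27. Stack: [27]
STORE_FAST n → n=27. Stack: []
LOAD_FAST i → push 2. Stack: [2]
LOAD_CONST → push 1. Stack: [2, 1]
BINARY_OP + → 2 + 1 = 3. Stack: [3]
STORE_FAST i → i=3. Stack: []
LOAD_FAST i → push 3. Stack: [3]
LOAD_CONST → push 3. Stack: [3, 3]
COMPARE_OP bool(<) → 3 vs 3 = False. Stack: [False]
POP_JUMP_IF_FALSE → pop False; jump. Stack: []
LOAD_FAST n → push 27. Stack: [27]
RETURN_VALUE → return 27.

27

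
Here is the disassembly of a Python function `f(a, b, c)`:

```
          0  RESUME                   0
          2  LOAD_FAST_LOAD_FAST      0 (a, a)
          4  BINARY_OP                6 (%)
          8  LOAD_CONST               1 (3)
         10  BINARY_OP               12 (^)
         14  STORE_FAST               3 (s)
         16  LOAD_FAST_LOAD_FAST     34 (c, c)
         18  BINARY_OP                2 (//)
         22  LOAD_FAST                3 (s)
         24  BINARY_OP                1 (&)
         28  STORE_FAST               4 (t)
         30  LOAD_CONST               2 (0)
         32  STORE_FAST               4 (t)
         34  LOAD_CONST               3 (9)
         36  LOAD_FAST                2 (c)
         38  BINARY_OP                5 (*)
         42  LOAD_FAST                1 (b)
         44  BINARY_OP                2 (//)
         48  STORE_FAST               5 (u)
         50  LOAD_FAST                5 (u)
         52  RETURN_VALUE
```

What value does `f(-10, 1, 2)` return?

LOAD_FAST_LOAD_FAST a,a → push -10,-10. Stack: [-10, -10]
BINARY_OP % → -10 % -10 = 0. Stack: [0]
LOAD_CONST → push 3. Stack: [0, 3]
BINARY_OP ^ → 0 ^ 3 = 3. Stack: [3]
STORE_FAST s → s=3. Stack: []
LOAD_FAST_LOAD_FAST c,c → push 2,2. Stack: [2, 2]
BINARY_OP // → 2 // 2 = 1. Stack: [1]
LOAD_FAST s → push 3. Stack: [1, 3]
BINARY_OP & → 1 & 3 = 1. Stack: [1]
STORE_FAST t → t=1. Stack: []
LOAD_CONST → push 0. Stack: [0]
STORE_FAST t → t=0. Stack: []
LOAD_CONST → push 9. Stack: [9]
LOAD_FAST c → push 2. Stack: [9, 2]
BINARY_OP * → 9 * 2 = 18. Stack: [18]
LOAD_FAST b → push 1. Stack: [18, 1]
BINARY_OP // → 18 // 1 = 18. Stack: [18]
STORE_FAST u → u=18. Stack: []
LOAD_FAST u → push 18. Stack: [18]
RETURN_VALUE → return 18.

18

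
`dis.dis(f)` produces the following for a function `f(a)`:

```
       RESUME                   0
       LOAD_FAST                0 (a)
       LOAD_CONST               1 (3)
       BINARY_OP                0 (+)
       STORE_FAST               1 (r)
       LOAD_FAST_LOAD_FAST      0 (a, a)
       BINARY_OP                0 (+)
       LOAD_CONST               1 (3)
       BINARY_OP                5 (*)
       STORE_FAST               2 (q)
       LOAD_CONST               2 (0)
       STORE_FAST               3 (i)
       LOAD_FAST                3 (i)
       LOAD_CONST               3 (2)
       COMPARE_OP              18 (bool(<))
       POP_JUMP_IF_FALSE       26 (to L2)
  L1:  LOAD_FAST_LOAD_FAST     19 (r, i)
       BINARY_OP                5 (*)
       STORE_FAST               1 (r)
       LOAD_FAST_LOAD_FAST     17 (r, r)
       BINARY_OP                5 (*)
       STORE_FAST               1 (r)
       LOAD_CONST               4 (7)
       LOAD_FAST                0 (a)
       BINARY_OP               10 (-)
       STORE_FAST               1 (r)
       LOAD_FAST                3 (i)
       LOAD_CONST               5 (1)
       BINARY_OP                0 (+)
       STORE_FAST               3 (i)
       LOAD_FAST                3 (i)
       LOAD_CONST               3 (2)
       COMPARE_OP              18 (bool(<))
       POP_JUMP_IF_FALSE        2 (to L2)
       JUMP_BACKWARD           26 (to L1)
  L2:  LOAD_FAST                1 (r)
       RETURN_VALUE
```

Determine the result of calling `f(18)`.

LOAD_FAST a → push 18. Stack: [18]
LOAD_CONST → push 3. Stack: [18, 3]
BINARY_OP + → 18 + 3 = 21. Stack: [21]
STORE_FAST r → r=21. Stack: []
LOAD_FAST_LOAD_FAST a,a → push 18,18. Stack: [18, 18]
BINARY_OP + → 18 + 18 = 36. Stack: [36]
LOAD_CONST → push 3. Stack: [36, 3]
BINARY_OP * → 36 * 3 = 108. Stack: [108]
STORE_FAST q → q=108. Stack: []
LOAD_CONST → push 0. Stack: [0]
STORE_FAST i → i=0. Stack: []
LOAD_FAST i → push 0. Stack: [0]
LOAD_CONST → push 2. Stack: [0, 2]
COMPARE_OP bool(<) → 0 vs 2 = True. Stack: [True]
POP_JUMP_IF_FALSE → pop True; no jump. Stack: []
LOAD_FAST_LOAD_FAST r,i → push 21,0. Stack: [21, 0]
BINARY_OP * → 21 * 0 = 0. Stack: [0]
STORE_FAST r → r=0. Stack: []
LOAD_FAST_LOAD_FAST r,r → push 0,0. Stack: [0, 0]
BINARY_OP * → 0 * 0 = 0. Stack: [0]
STORE_FAST r → r=0. Stack: []
LOAD_CONST → push 7. Stack: [7]
LOAD_FAST a → push 18. Stack: [7, 18]
BINARY_OP - → 7 - 18 = -11. Stack: [-11]
STORE_FAST r → r=-11. Stack: []
LOAD_FAST i → push 0. Stack: [0]
LOAD_CONST → push 1. Stack: [0, 1]
BINARY_OP + → 0 + 1 = 1. Stack: [1]
STORE_FAST i → i=1. Stack: []
LOAD_FAST i → push 1. Stack: [1]
LOAD_CONST → push 2. Stack: [1, 2]
COMPARE_OP bool(<) → 1 vs 2 = True. Stack: [True]
POP_JUMP_IF_FALSE → pop True; no jump. Stack: []
LOAD_FAST_LOAD_FAST r,i → push -11,1. Stack: [-11, 1]
BINARY_OP * → -11 * 1 = -11. Stack: [-11]
STORE_FAST r → r=-11. Stack: []
LOAD_FAST_LOAD_FAST r,r → push -11,-11. Stack: [-11, -11]
BINARY_OP * → -11 * -11 = 121. Stack: [121]
STORE_FAST r → r=121. Stack: []
LOAD_CONST → push 7. Stack: [7]
LOAD_FAST a → push 18. Stack: [7, 18]
BINARY_OP - → 7 - 18 = -11. Stack: [-11]
STORE_FAST r → r=-11. Stack: []
LOAD_FAST i → push 1. Stack: [1]
LOAD_CONST → push 1. Stack: [1, 1]
BINARY_OP + → 1 + 1 = 2. Stack: [2]
STORE_FAST i → i=2. Stack: []
LOAD_FAST i → push 2. Stack: [2]
LOAD_CONST → push 2. Stack: [2, 2]
COMPARE_OP bool(<) → 2 vs 2 = False. Stack: [False]
POP_JUMP_IF_FALSE → pop False; jump. Stack: []
LOAD_FAST r → push -11. Stack: [-11]
RETURN_VALUE → return -11.

-11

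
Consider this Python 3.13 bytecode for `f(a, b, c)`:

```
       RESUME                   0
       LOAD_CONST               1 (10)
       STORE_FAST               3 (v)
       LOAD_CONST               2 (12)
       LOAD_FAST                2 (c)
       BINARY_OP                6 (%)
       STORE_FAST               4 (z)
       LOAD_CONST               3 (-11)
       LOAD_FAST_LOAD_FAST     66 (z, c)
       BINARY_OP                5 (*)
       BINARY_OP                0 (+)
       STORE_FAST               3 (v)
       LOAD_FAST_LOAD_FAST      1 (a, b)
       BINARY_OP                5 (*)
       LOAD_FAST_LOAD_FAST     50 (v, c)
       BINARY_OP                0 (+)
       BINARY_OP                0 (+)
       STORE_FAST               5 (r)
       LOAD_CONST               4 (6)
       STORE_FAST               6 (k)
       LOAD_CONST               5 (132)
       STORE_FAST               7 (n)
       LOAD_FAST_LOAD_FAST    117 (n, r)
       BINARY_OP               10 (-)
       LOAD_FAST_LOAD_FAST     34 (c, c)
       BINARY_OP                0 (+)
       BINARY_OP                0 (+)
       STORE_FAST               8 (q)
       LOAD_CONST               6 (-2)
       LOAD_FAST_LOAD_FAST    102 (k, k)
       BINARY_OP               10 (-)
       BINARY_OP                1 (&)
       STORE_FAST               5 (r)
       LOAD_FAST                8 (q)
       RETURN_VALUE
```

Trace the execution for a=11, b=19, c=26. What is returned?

LOAD_CONST → push 10. Stack: [10]
STORE_FAST v → v=10. Stack: []
LOAD_CONST → push 12. Stack: [12]
LOAD_FAST c → push 26. Stack: [12, 26]
BINARY_OP % → 12 % 26 = 12. Stack: [12]
STORE_FAST z → z=12. Stack: []
LOAD_CONST → push -11. Stack: [-11]
LOAD_FAST_LOAD_FAST z,c → push 12,26. Stack: [-11, 12, 26]
BINARY_OP * → 12 * 26 = 312. Stack: [-11, 312]
BINARY_OP + → -11 + 312 = 301. Stack: [301]
STORE_FAST v → v=301. Stack: []
LOAD_FAST_LOAD_FAST a,b → push 11,19. Stack: [11, 19]
BINARY_OP * → 11 * 19 = 209. Stack: [209]
LOAD_FAST_LOAD_FAST v,c → push 301,26. Stack: [209, 301, 26]
BINARY_OP + → 301 + 26 = 327. Stack: [209, 327]
BINARY_OP + → 209 + 327 = 536. Stack: [536]
STORE_FAST r → r=536. Stack: []
LOAD_CONST → push 6. Stack: [6]
STORE_FAST k → k=6. Stack: []
LOAD_CONST → push 132. Stack: [132]
STORE_FAST n → n=132. Stack: []
LOAD_FAST_LOAD_FAST n,r → push 132,536. Stack: [132, 536]
BINARY_OP - → 132 - 536 = -404. Stack: [-404]
LOAD_FAST_LOAD_FAST c,c → push 26,26. Stack: [-404, 26, 26]
BINARY_OP + → 26 + 26 = 52. Stack: [-404, 52]
BINARY_OP + → -404 + 52 = -352. Stack: [-352]
STORE_FAST q → q=-352. Stack: []
LOAD_CONST → push -2. Stack: [-2]
LOAD_FAST_LOAD_FAST k,k → push 6,6. Stack: [-2, 6, 6]
BINARY_OP - → 6 - 6 = 0. Stack: [-2, 0]
BINARY_OP & → -2 & 0 = 0. Stack: [0]
STORE_FAST r → r=0. Stack: []
LOAD_FAST q → push -352. Stack: [-352]
RETURN_VALUE → return -352.

-352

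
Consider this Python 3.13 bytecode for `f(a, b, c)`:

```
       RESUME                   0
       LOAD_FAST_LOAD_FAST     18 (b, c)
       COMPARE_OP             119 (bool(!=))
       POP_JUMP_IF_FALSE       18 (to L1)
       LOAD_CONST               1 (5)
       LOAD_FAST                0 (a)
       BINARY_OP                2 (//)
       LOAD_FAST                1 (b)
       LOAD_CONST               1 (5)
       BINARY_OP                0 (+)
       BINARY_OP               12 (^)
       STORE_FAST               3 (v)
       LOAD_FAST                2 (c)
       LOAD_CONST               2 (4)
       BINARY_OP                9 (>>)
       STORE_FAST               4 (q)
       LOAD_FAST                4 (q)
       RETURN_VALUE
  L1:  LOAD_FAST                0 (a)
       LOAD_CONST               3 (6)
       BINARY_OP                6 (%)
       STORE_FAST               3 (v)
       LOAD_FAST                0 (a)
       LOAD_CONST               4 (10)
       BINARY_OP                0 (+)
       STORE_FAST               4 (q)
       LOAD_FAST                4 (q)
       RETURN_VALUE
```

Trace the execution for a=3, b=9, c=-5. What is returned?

LOAD_FAST_LOAD_FAST b,c → push 9,-5. Stack: [9, -5]
COMPARE_OP bool(!=) → 9 vs -5 = True. Stack: [True]
POP_JUMP_IF_FALSE → pop True; no jump. Stack: []
LOAD_CONST → push 5. Stack: [5]
LOAD_FAST a → push 3. Stack: [5, 3]
BINARY_OP // → 5 // 3 = 1. Stack: [1]
LOAD_FAST b → push 9. Stack: [1, 9]
LOAD_CONST → push 5. Stack: [1, 9, 5]
BINARY_OP + → 9 + 5 = 14. Stack: [1, 14]
BINARY_OP ^ → 1 ^ 14 = 15. Stack: [15]
STORE_FAST v → v=15. Stack: []
LOAD_FAST c → push -5. Stack: [-5]
LOAD_CONST → push 4. Stack: [-5, 4]
BINARY_OP >> → -5 >> 4 = -1. Stack: [-1]
STORE_FAST q → q=-1. Stack: []
LOAD_FAST q → push -1. Stack: [-1]
RETURN_VALUE → return -1.

-1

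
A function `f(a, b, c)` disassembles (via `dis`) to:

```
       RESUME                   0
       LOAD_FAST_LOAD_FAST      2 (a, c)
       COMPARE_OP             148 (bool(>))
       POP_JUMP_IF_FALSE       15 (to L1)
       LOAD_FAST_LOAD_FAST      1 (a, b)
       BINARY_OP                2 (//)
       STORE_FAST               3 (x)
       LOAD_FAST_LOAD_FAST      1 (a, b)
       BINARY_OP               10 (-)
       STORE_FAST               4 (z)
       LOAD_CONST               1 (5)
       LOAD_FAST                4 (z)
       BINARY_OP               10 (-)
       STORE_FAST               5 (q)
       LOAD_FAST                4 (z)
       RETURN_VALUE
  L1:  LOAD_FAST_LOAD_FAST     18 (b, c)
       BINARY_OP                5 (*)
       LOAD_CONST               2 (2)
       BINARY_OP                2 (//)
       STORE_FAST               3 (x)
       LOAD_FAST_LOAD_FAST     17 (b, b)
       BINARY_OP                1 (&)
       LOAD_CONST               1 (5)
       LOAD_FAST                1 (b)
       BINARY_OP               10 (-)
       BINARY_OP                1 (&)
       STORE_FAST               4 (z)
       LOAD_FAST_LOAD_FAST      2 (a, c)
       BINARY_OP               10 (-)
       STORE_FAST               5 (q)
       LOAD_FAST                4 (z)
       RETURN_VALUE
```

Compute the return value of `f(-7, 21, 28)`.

LOAD_FAST_LOAD_FAST a,c → push -7,28. Stack: [-7, 28]
COMPARE_OP bool(>) → -7 vs 28 = False. Stack: [False]
POP_JUMP_IF_FALSE → pop False; jump. Stack: []
LOAD_FAST_LOAD_FAST b,c → push 21,28. Stack: [21, 28]
BINARY_OP * → 21 * 28 = 588. Stack: [588]
LOAD_CONST → push 2. Stack: [588, 2]
BINARY_OP // → 588 // 2 = 294. Stack: [294]
STORE_FAST x → x=294. Stack: []
LOAD_FAST_LOAD_FAST b,b → push 21,21. Stack: [21, 21]
BINARY_OP & → 21 & 21 = 21. Stack: [21]
LOAD_CONST → push 5. Stack: [21, 5]
LOAD_FAST b → push 21. Stack: [21, 5, 21]
BINARY_OP - → 5 - 21 = -16. Stack: [21, -16]
BINARY_OP & → 21 & -16 = 16. Stack: [16]
STORE_FAST z → z=16. Stack: []
LOAD_FAST_LOAD_FAST a,c → push -7,28. Stack: [-7, 28]
BINARY_OP - → -7 - 28 = -35. Stack: [-35]
STORE_FAST q → q=-35. Stack: []
LOAD_FAST z → push 16. Stack: [16]
RETURN_VALUE → return 16.

16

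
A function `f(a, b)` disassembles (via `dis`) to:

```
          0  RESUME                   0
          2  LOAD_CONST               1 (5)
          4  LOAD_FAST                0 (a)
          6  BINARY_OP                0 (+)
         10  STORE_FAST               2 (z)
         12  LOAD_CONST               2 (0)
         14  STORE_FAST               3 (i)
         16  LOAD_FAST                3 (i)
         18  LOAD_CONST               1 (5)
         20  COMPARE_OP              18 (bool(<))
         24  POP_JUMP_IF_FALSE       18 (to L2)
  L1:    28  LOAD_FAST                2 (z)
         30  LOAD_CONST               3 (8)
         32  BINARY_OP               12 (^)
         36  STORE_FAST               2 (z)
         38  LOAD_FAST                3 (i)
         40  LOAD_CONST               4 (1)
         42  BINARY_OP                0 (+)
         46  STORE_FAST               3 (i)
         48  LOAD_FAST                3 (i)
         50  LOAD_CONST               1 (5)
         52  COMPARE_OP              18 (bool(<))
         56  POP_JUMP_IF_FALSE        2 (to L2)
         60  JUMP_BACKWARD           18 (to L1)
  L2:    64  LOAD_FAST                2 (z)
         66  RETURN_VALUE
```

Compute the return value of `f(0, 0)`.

13

LOAD_CONST → push 5
LOAD_FAST a → push 0
BINARY_OP + → 5 + 0 = 5
STORE_FAST z → z=5
LOAD_CONST → push 0
STORE_FAST i → i=0
LOAD_FAST i → push 0
LOAD_CONST → push 5
COMPARE_OP bool(<) → 0 vs 5 = True
POP_JUMP_IF_FALSE → pop True; no jump
LOAD_FAST z → push 5
LOAD_CONST → push 8
BINARY_OP ^ → 5 ^ 8 = 13
STORE_FAST z → z=13
LOAD_FAST i → push 0
LOAD_CONST → push 1
BINARY_OP + → 0 + 1 = 1
STORE_FAST i → i=1
LOAD_FAST i → push 1
LOAD_CONST → push 5
COMPARE_OP bool(<) → 1 vs 5 = True
POP_JUMP_IF_FALSE → pop True; no jump
LOAD_FAST z → push 13
LOAD_CONST → push 8
BINARY_OP ^ → 13 ^ 8 = 5
STORE_FAST z → z=5
LOAD_FAST i → push 1
LOAD_CONST → push 1
BINARY_OP + → 1 + 1 = 2
STORE_FAST i → i=2
LOAD_FAST i → push 2
LOAD_CONST → push 5
COMPARE_OP bool(<) → 2 vs 5 = True
POP_JUMP_IF_FALSE → pop True; no jump
LOAD_FAST z → push 5
LOAD_CONST → push 8
BINARY_OP ^ → 5 ^ 8 = 13
STORE_FAST z → z=13
LOAD_FAST i → push 2
LOAD_CONST → push 1
BINARY_OP + → 2 + 1 = 3
STORE_FAST i → i=3
LOAD_FAST i → push 3
LOAD_CONST → push 5
COMPARE_OP bool(<) → 3 vs 5 = True
POP_JUMP_IF_FALSE → pop True; no jump
LOAD_FAST z → push 13
LOAD_CONST → push 8
BINARY_OP ^ → 13 ^ 8 = 5
STORE_FAST z → z=5
LOAD_FAST i → push 3
LOAD_CONST → push 1
BINARY_OP + → 3 + 1 = 4
STORE_FAST i → i=4
LOAD_FAST i → push 4
LOAD_CONST → push 5
COMPARE_OP bool(<) → 4 vs 5 = True
POP_JUMP_IF_FALSE → pop True; no jump
LOAD_FAST z → push 5
LOAD_CONST → push 8
BINARY_OP ^ → 5 ^ 8 = 13
STORE_FAST z → z=13
LOAD_FAST i → push 4
LOAD_CONST → push 1
BINARY_OP + → 4 + 1 = 5
STORE_FAST i → i=5
LOAD_FAST i → push 5
LOAD_CONST → push 5
COMPARE_OP bool(<) → 5 vs 5 = False
POP_JUMP_IF_FALSE → pop False; jump
LOAD_FAST z → push 13
RETURN_VALUE → return 13.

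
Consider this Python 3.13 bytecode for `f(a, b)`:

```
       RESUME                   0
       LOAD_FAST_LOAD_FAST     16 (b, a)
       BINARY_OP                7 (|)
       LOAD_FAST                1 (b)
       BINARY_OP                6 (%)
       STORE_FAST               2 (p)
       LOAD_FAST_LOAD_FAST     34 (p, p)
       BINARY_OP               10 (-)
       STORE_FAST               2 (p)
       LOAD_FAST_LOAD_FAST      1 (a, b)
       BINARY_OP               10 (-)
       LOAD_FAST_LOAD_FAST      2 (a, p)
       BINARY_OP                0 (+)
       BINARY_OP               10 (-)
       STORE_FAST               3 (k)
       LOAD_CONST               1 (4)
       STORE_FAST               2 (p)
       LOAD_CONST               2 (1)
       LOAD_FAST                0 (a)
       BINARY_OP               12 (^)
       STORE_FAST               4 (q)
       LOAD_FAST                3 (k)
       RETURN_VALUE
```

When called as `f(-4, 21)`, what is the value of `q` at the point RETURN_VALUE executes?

-3

LOAD_FAST_LOAD_FAST b,a → push 21,-4. Stack: [21, -4]
BINARY_OP | → 21 | -4 = -3. Stack: [-3]
LOAD_FAST b → push 21. Stack: [-3, 21]
BINARY_OP % → -3 % 21 = 18. Stack: [18]
STORE_FAST p → p=18. Stack: []
LOAD_FAST_LOAD_FAST p,p → push 18,18. Stack: [18, 18]
BINARY_OP - → 18 - 18 = 0. Stack: [0]
STORE_FAST p → p=0. Stack: []
LOAD_FAST_LOAD_FAST a,b → push -4,21. Stack: [-4, 21]
BINARY_OP - → -4 - 21 = -25. Stack: [-25]
LOAD_FAST_LOAD_FAST a,p → push -4,0. Stack: [-25, -4, 0]
BINARY_OP + → -4 + 0 = -4. Stack: [-25, -4]
BINARY_OP - → -25 - -4 = -21. Stack: [-21]
STORE_FAST k → k=-21. Stack: []
LOAD_CONST → push 4. Stack: [4]
STORE_FAST p → p=4. Stack: []
LOAD_CONST → push 1. Stack: [1]
LOAD_FAST a → push -4. Stack: [1, -4]
BINARY_OP ^ → 1 ^ -4 = -3. Stack: [-3]
STORE_FAST q → q=-3. Stack: []
LOAD_FAST k → push -21. Stack: [-21]
RETURN_VALUE → return -21.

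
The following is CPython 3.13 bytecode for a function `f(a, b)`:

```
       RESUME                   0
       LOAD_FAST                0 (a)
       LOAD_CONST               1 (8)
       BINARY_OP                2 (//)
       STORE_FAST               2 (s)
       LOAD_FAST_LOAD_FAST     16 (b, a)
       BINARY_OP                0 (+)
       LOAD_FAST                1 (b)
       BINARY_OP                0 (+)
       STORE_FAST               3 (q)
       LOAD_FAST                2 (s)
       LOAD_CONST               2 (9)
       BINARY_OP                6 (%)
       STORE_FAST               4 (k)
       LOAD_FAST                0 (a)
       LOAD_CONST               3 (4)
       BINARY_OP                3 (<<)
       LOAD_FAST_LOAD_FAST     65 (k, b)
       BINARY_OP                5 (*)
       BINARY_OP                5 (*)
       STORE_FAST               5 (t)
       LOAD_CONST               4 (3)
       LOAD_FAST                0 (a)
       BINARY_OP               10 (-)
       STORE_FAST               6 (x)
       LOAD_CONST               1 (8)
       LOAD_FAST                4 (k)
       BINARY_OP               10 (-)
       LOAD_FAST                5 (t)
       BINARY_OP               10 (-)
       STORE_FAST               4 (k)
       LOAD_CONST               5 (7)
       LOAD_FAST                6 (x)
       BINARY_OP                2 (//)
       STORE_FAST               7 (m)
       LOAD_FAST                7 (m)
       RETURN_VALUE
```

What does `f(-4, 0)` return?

LOAD_FAST a → push -4. Stack: [-4]
LOAD_CONST → push 8. Stack: [-4, 8]
BINARY_OP // → -4 // 8 = -1. Stack: [-1]
STORE_FAST s → s=-1. Stack: []
LOAD_FAST_LOAD_FAST b,a → push 0,-4. Stack: [0, -4]
BINARY_OP + → 0 + -4 = -4. Stack: [-4]
LOAD_FAST b → push 0. Stack: [-4, 0]
BINARY_OP + → -4 + 0 = -4. Stack: [-4]
STORE_FAST q → q=-4. Stack: []
LOAD_FAST s → push -1. Stack: [-1]
LOAD_CONST → push 9. Stack: [-1, 9]
BINARY_OP % → -1 % 9 = 8. Stack: [8]
STORE_FAST k → k=8. Stack: []
LOAD_FAST a → push -4. Stack: [-4]
LOAD_CONST → push 4. Stack: [-4, 4]
BINARY_OP << → -4 << 4 = -64. Stack: [-64]
LOAD_FAST_LOAD_FAST k,b → push 8,0. Stack: [-64, 8, 0]
BINARY_OP * → 8 * 0 = 0. Stack: [-64, 0]
BINARY_OP * → -64 * 0 = 0. Stack: [0]
STORE_FAST t → t=0. Stack: []
LOAD_CONST → push 3. Stack: [3]
LOAD_FAST a → push -4. Stack: [3, -4]
BINARY_OP - → 3 - -4 = 7. Stack: [7]
STORE_FAST x → x=7. Stack: []
LOAD_CONST → push 8. Stack: [8]
LOAD_FAST k → push 8. Stack: [8, 8]
BINARY_OP - → 8 - 8 = 0. Stack: [0]
LOAD_FAST t → push 0. Stack: [0, 0]
BINARY_OP - → 0 - 0 = 0. Stack: [0]
STORE_FAST k → k=0. Stack: []
LOAD_CONST → push 7. Stack: [7]
LOAD_FAST x → push 7. Stack: [7, 7]
BINARY_OP // → 7 // 7 = 1. Stack: [1]
STORE_FAST m → m=1. Stack: []
LOAD_FAST m → push 1. Stack: [1]
RETURN_VALUE → return 1.

1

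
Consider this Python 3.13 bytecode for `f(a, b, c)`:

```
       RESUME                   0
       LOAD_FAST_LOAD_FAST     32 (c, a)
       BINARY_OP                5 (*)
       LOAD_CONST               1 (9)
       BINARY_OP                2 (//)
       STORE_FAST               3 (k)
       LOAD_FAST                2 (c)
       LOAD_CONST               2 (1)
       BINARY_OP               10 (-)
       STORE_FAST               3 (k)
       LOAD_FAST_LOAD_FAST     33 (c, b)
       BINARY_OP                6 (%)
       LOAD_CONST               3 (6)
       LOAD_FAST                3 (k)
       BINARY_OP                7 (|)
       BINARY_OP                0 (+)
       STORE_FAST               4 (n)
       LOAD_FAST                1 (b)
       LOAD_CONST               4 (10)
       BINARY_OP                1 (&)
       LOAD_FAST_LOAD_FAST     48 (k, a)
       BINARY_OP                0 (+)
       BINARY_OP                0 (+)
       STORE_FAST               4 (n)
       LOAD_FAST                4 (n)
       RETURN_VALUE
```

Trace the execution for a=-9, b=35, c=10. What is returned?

LOAD_FAST_LOAD_FAST c,a → push 10,-9. Stack: [10, -9]
BINARY_OP * → 10 * -9 = -90. Stack: [-90]
LOAD_CONST → push 9. Stack: [-90, 9]
BINARY_OP // → -90 // 9 = -10. Stack: [-10]
STORE_FAST k → k=-10. Stack: []
LOAD_FAST c → push 10. Stack: [10]
LOAD_CONST → push 1. Stack: [10, 1]
BINARY_OP - → 10 - 1 = 9. Stack: [9]
STORE_FAST k → k=9. Stack: []
LOAD_FAST_LOAD_FAST c,b → push 10,35. Stack: [10, 35]
BINARY_OP % → 10 % 35 = 10. Stack: [10]
LOAD_CONST → push 6. Stack: [10, 6]
LOAD_FAST k → push 9. Stack: [10, 6, 9]
BINARY_OP | → 6 | 9 = 15. Stack: [10, 15]
BINARY_OP + → 10 + 15 = 25. Stack: [25]
STORE_FAST n → n=25. Stack: []
LOAD_FAST b → push 35. Stack: [35]
LOAD_CONST → push 10. Stack: [35, 10]
BINARY_OP & → 35 & 10 = 2. Stack: [2]
LOAD_FAST_LOAD_FAST k,a → push 9,-9. Stack: [2, 9, -9]
BINARY_OP + → 9 + -9 = 0. Stack: [2, 0]
BINARY_OP + → 2 + 0 = 2. Stack: [2]
STORE_FAST n → n=2. Stack: []
LOAD_FAST n → push 2. Stack: [2]
RETURN_VALUE → return 2.

2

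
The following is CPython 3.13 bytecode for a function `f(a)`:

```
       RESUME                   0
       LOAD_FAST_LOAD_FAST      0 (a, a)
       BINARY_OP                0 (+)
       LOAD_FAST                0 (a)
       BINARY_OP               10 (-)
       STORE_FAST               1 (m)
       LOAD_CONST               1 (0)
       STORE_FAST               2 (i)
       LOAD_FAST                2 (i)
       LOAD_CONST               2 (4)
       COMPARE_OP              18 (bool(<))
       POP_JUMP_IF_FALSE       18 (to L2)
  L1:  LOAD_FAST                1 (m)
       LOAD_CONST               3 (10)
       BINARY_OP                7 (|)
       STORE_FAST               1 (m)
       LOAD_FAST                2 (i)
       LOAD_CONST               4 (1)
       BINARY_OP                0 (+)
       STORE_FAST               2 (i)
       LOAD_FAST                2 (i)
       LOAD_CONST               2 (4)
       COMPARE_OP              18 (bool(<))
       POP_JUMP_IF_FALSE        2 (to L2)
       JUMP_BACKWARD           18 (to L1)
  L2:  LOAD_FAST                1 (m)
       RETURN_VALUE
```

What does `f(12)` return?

LOAD_FAST_LOAD_FAST a,a → push 12,12. Stack: [12, 12]
BINARY_OP + → 12 + 12 = 24. Stack: [24]
LOAD_FAST a → push 12. Stack: [24, 12]
BINARY_OP - → 24 - 12 = 12. Stack: [12]
STORE_FAST m → m=12. Stack: []
LOAD_CONST → push 0. Stack: [0]
STORE_FAST i → i=0. Stack: []
LOAD_FAST i → push 0. Stack: [0]
LOAD_CONST → push 4. Stack: [0, 4]
COMPARE_OP bool(<) → 0 vs 4 = True. Stack: [True]
POP_JUMP_IF_FALSE → pop True; no jump. Stack: []
LOAD_FAST m → push 12. Stack: [12]
LOAD_CONST → push 10. Stack: [12, 10]
BINARY_OP | → 12 | 10 = 14. Stack: [14]
STORE_FAST m → m=14. Stack: []
LOAD_FAST i → push 0. Stack: [0]
LOAD_CONST → push 1. Stack: [0, 1]
BINARY_OP + → 0 + 1 = 1. Stack: [1]
STORE_FAST i → i=1. Stack: []
LOAD_FAST i → push 1. Stack: [1]
LOAD_CONST → push 4. Stack: [1, 4]
COMPARE_OP bool(<) → 1 vs 4 = True. Stack: [True]
POP_JUMP_IF_FALSE → pop True; no jump. Stack: []
LOAD_FAST m → push 14. Stack: [14]
LOAD_CONST → push 10. Stack: [14, 10]
BINARY_OP | → 14 | 10 = 14. Stack: [14]
STORE_FAST m → m=14. Stack: []
LOAD_FAST i → push 1. Stack: [1]
LOAD_CONST → push 1. Stack: [1, 1]
BINARY_OP + → 1 + 1 = 2. Stack: [2]
STORE_FAST i → i=2. Stack: []
LOAD_FAST i → push 2. Stack: [2]
LOAD_CONST → push 4. Stack: [2, 4]
COMPARE_OP bool(<) → 2 vs 4 = True. Stack: [True]
POP_JUMP_IF_FALSE → pop True; no jump. Stack: []
LOAD_FAST m → push 14. Stack: [14]
LOAD_CONST → push 10. Stack: [14, 10]
BINARY_OP | → 14 | 10 = 14. Stack: [14]
STORE_FAST m → m=14. Stack: []
LOAD_FAST i → push 2. Stack: [2]
LOAD_CONST → push 1. Stack: [2, 1]
BINARY_OP + → 2 + 1 = 3. Stack: [3]
STORE_FAST i → i=3. Stack: []
LOAD_FAST i → push 3. Stack: [3]
LOAD_CONST → push 4. Stack: [3, 4]
COMPARE_OP bool(<) → 3 vs 4 = True. Stack: [True]
POP_JUMP_IF_FALSE → pop True; no jump. Stack: []
LOAD_FAST m → push 14. Stack: [14]
LOAD_CONST → push 10. Stack: [14, 10]
BINARY_OP | → 14 | 10 = 14. Stack: [14]
STORE_FAST m → m=14. Stack: []
LOAD_FAST i → push 3. Stack: [3]
LOAD_CONST → push 1. Stack: [3, 1]
BINARY_OP + → 3 + 1 = 4. Stack: [4]
STORE_FAST i → i=4. Stack: []
LOAD_FAST i → push 4. Stack: [4]
LOAD_CONST → push 4. Stack: [4, 4]
COMPARE_OP bool(<) → 4 vs 4 = False. Stack: [False]
POP_JUMP_IF_FALSE → pop False; jump. Stack: []
LOAD_FAST m → push 14. Stack: [14]
RETURN_VALUE → return 14.

14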